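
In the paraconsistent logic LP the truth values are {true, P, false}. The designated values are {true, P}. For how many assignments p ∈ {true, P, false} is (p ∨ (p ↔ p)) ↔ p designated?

2

p=true: true ✓
p=P: P ✓
p=false: false ·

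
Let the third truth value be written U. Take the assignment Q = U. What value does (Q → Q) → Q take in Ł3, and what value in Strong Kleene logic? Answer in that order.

U; U

In Ł3: Q → Q = U → U = True  [min(1, 1−½+½)]
(Q → Q) → Q = True → U = U
In Strong Kleene logic: Q → Q = U → U = U  [¬U ∨ U]
(Q → Q) → Q = U → U = U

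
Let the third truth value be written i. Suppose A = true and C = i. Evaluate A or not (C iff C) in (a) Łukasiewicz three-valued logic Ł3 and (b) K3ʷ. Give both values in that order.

true; i

In Łukasiewicz three-valued logic Ł3: C iff C = i iff i = true  [1 − |½−½|]
not (C iff C) = not true = false
A or not (C iff C) = true or false = true
In K3ʷ: C iff C = i iff i = i
not (C iff C) = not i = i
A or not (C iff C) = true or i = i
They differ because Łukasiewicz three-valued logic Ł3 and K3ʷ treat i differently under the binary connectives.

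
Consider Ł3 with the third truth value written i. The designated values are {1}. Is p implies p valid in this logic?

Yes

Every assignment of p over {1, i, 0} gives a value in {1}.
In particular, with p=i: p implies p = 1.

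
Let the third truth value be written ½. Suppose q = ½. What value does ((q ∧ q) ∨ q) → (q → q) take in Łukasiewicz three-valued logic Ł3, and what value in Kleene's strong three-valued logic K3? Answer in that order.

T; ½

In Łukasiewicz three-valued logic Ł3: q ∧ q = ½ ∧ ½ = ½
(q ∧ q) ∨ q = ½ ∨ ½ = ½
q → q = ½ → ½ = T  [min(1, 1−½+½)]
((q ∧ q) ∨ q) → (q → q) = ½ → T = T
In Kleene's strong three-valued logic K3: q ∧ q = ½ ∧ ½ = ½
(q ∧ q) ∨ q = ½ ∨ ½ = ½
q → q = ½ → ½ = ½
((q ∧ q) ∨ q) → (q → q) = ½ → ½ = ½
They differ because Łukasiewicz three-valued logic Ł3 and Kleene's strong three-valued logic K3 treat ½ differently under implication.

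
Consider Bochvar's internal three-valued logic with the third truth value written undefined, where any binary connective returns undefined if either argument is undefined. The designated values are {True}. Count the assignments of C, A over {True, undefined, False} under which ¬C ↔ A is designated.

Designated under: (C=True, A=False); (C=False, A=True).

2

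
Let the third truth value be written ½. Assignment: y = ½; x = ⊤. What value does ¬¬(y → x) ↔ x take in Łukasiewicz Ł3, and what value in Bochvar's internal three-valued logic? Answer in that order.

In Łukasiewicz Ł3: y → x = ½ → ⊤ = ⊤  [min(1, 1−½+1)]
¬(y → x) = ¬⊤ = ⊥
¬¬(y → x) = ¬⊥ = ⊤
¬¬(y → x) ↔ x = ⊤ ↔ ⊤ = ⊤
In Bochvar's internal three-valued logic: y → x = ½ → ⊤ = ½  [any arg is the third value ⇒ result is the third value]
¬(y → x) = ¬½ = ½
¬¬(y → x) = ¬½ = ½
¬¬(y → x) ↔ x = ½ ↔ ⊤ = ½
They differ because Łukasiewicz Ł3 and Bochvar's internal three-valued logic treat ½ differently under the binary connectives.

⊤; ½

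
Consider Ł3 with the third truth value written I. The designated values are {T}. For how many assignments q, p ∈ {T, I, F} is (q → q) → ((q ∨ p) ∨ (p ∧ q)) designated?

Of the 9 assignments, 5 give a value in {T}.

5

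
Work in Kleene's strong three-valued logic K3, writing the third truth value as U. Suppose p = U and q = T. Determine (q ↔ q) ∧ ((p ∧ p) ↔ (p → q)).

q ↔ q = T ↔ T = T
p ∧ p = U ∧ U = U
p → q = U → T = T  [¬U ∨ T]
(p ∧ p) ↔ (p → q) = U ↔ T = U
(q ↔ q) ∧ ((p ∧ p) ↔ (p → q)) = T ∧ U = U

U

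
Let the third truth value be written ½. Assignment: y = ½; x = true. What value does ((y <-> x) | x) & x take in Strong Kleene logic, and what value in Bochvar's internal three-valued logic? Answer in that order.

true; ½

In Strong Kleene logic: y <-> x = ½ <-> true = ½
(y <-> x) | x = ½ | true = true
((y <-> x) | x) & x = true & true = true
In Bochvar's internal three-valued logic: y <-> x = ½ <-> true = ½
(y <-> x) | x = ½ | true = ½
((y <-> x) | x) & x = ½ & true = ½
They differ because Strong Kleene logic and Bochvar's internal three-valued logic treat ½ differently under the binary connectives.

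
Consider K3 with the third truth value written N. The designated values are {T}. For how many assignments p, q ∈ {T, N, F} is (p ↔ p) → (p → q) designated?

Of the 9 assignments, 5 give a value in {T}.

5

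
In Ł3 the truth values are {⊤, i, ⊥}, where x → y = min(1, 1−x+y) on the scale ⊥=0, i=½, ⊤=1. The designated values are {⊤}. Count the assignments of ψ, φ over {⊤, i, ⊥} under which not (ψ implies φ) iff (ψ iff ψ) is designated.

Designated under: (ψ=⊤, φ=⊥).

1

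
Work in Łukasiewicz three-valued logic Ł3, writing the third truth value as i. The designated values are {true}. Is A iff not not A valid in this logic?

Yes

Every assignment of A over {true, i, false} gives a value in {true}.
In particular, with A=i: A iff not not A = true.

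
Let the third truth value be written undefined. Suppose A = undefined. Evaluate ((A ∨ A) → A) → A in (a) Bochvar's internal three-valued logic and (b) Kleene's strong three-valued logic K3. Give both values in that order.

In Bochvar's internal three-valued logic: A ∨ A = undefined ∨ undefined = undefined
(A ∨ A) → A = undefined → undefined = undefined  [any arg is the third value ⇒ result is the third value]
((A ∨ A) → A) → A = undefined → undefined = undefined
In Kleene's strong three-valued logic K3: A ∨ A = undefined ∨ undefined = undefined
(A ∨ A) → A = undefined → undefined = undefined
((A ∨ A) → A) → A = undefined → undefined = undefined

undefined; undefined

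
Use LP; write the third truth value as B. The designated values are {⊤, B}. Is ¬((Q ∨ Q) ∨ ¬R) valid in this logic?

Countermodel: Q=⊤, R=⊤ gives ⊥, which is not designated.

No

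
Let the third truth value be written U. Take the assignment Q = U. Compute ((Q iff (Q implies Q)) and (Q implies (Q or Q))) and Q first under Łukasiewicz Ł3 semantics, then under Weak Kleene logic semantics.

U; U

In Łukasiewicz Ł3: Q implies Q = U implies U = True  [min(1, 1−½+½)]
Q iff (Q implies Q) = U iff True = U
Q or Q = U or U = U
Q implies (Q or Q) = U implies U = True
(Q iff (Q implies Q)) and (Q implies (Q or Q)) = U and True = U
((Q iff (Q implies Q)) and (Q implies (Q or Q))) and Q = U and U = U
In Weak Kleene logic: Q implies Q = U implies U = U  [any arg is the third value ⇒ result is the third value]
Q iff (Q implies Q) = U iff U = U
Q or Q = U or U = U
Q implies (Q or Q) = U implies U = U
(Q iff (Q implies Q)) and (Q implies (Q or Q)) = U and U = U
((Q iff (Q implies Q)) and (Q implies (Q or Q))) and Q = U and U = U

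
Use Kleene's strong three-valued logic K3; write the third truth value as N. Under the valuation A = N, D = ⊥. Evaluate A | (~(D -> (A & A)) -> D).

⊤

A & A = N & N = N
D -> (A & A) = ⊥ -> N = ⊤  [~⊥ | N]
~(D -> (A & A)) = ~⊤ = ⊥
~(D -> (A & A)) -> D = ⊥ -> ⊥ = ⊤
A | (~(D -> (A & A)) -> D) = N | ⊤ = ⊤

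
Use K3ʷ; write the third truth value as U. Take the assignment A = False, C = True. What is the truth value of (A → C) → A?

A → C = False → True = True
(A → C) → A = True → False = False

False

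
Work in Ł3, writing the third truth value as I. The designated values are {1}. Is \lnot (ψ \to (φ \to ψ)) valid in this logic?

Countermodel: ψ=1, φ=1 gives 0, which is not designated.

No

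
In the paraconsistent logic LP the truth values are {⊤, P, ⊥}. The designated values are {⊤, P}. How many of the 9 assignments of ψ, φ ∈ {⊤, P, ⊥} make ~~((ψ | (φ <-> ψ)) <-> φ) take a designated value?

6

Of the 9 assignments, 6 give a value in {⊤, P}.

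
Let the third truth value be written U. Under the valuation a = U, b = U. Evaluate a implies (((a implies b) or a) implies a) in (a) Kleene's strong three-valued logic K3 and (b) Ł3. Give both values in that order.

In Kleene's strong three-valued logic K3: a implies b = U implies U = U
(a implies b) or a = U or U = U
((a implies b) or a) implies a = U implies U = U
a implies (((a implies b) or a) implies a) = U implies U = U
In Ł3: a implies b = U implies U = ⊤  [min(1, 1−½+½)]
(a implies b) or a = ⊤ or U = ⊤
((a implies b) or a) implies a = ⊤ implies U = U
a implies (((a implies b) or a) implies a) = U implies U = ⊤
They differ because Kleene's strong three-valued logic K3 and Ł3 treat U differently under implication.

U; ⊤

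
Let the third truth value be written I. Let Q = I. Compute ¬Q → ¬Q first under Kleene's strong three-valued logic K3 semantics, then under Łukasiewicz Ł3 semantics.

I; 1

In Kleene's strong three-valued logic K3: ¬Q = ¬I = I
¬Q = ¬I = I
¬Q → ¬Q = I → I = I
In Łukasiewicz Ł3: ¬Q = ¬I = I
¬Q = ¬I = I
¬Q → ¬Q = I → I = 1  [min(1, 1−½+½)]
They differ because Kleene's strong three-valued logic K3 and Łukasiewicz Ł3 treat I differently under implication.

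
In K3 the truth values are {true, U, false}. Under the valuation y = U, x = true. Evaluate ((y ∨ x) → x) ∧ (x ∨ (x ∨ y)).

y ∨ x = U ∨ true = true
(y ∨ x) → x = true → true = true
x ∨ y = true ∨ U = true
x ∨ (x ∨ y) = true ∨ true = true
((y ∨ x) → x) ∧ (x ∨ (x ∨ y)) = true ∧ true = true

true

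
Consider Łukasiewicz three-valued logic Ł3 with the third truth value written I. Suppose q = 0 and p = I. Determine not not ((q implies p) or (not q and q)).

q implies p = 0 implies I = 1  [min(1, 1−0+½)]
not q = not 0 = 1
not q and q = 1 and 0 = 0
(q implies p) or (not q and q) = 1 or 0 = 1
not ((q implies p) or (not q and q)) = not 1 = 0
not not ((q implies p) or (not q and q)) = not 0 = 1

1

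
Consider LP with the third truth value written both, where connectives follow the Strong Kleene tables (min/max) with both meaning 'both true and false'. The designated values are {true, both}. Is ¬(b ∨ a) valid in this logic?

Countermodel: b=true, a=true gives false, which is not designated.

No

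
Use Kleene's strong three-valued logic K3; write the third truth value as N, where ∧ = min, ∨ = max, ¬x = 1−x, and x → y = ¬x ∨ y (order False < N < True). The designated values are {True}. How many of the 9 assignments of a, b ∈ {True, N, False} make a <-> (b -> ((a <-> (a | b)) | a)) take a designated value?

Designated under: (a=True, b=True); (a=True, b=N); (a=True, b=False); (a=False, b=True).

4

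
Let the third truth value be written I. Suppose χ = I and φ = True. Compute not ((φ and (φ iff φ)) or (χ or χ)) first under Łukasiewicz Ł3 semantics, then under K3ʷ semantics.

False; I

In Łukasiewicz Ł3: φ iff φ = True iff True = True
φ and (φ iff φ) = True and True = True
χ or χ = I or I = I
(φ and (φ iff φ)) or (χ or χ) = True or I = True
not ((φ and (φ iff φ)) or (χ or χ)) = not True = False
In K3ʷ: φ iff φ = True iff True = True
φ and (φ iff φ) = True and True = True
χ or χ = I or I = I
(φ and (φ iff φ)) or (χ or χ) = True or I = I
not ((φ and (φ iff φ)) or (χ or χ)) = not I = I
They differ because Łukasiewicz Ł3 and K3ʷ treat I differently under the binary connectives.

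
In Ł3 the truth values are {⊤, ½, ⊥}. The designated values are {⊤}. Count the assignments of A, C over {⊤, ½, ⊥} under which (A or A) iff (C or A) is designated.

Of the 9 assignments, 6 give a value in {⊤}.

6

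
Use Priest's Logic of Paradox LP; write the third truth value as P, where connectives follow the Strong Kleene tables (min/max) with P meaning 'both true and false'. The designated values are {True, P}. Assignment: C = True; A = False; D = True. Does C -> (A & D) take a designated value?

A & D = False & True = False
C -> (A & D) = True -> False = False
False ∉ {True, P}.

No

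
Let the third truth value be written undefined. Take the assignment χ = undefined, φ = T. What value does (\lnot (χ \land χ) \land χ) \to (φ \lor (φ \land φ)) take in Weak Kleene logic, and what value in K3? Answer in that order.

In Weak Kleene logic: χ \land χ = undefined \land undefined = undefined
\lnot (χ \land χ) = \lnot undefined = undefined
\lnot (χ \land χ) \land χ = undefined \land undefined = undefined
φ \land φ = T \land T = T
φ \lor (φ \land φ) = T \lor T = T
(\lnot (χ \land χ) \land χ) \to (φ \lor (φ \land φ)) = undefined \to T = undefined  [any arg is the third value ⇒ result is the third value]
In K3: χ \land χ = undefined \land undefined = undefined
\lnot (χ \land χ) = \lnot undefined = undefined
\lnot (χ \land χ) \land χ = undefined \land undefined = undefined
φ \land φ = T \land T = T
φ \lor (φ \land φ) = T \lor T = T
(\lnot (χ \land χ) \land χ) \to (φ \lor (φ \land φ)) = undefined \to T = T
They differ because Weak Kleene logic and K3 treat undefined differently under the binary connectives.

undefined; T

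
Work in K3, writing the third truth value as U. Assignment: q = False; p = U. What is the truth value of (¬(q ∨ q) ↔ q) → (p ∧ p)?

q ∨ q = False ∨ False = False
¬(q ∨ q) = ¬False = True
¬(q ∨ q) ↔ q = True ↔ False = False
p ∧ p = U ∧ U = U
(¬(q ∨ q) ↔ q) → (p ∧ p) = False → U = True

True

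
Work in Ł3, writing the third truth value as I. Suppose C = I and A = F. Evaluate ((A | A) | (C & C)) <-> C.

T

A | A = F | F = F
C & C = I & I = I
(A | A) | (C & C) = F | I = I
((A | A) | (C & C)) <-> C = I <-> I = T  [1 − |½−½|]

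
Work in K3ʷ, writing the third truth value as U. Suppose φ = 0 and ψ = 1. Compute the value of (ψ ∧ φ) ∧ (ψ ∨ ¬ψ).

0

ψ ∧ φ = 1 ∧ 0 = 0
¬ψ = ¬1 = 0
ψ ∨ ¬ψ = 1 ∨ 0 = 1
(ψ ∧ φ) ∧ (ψ ∨ ¬ψ) = 0 ∧ 1 = 0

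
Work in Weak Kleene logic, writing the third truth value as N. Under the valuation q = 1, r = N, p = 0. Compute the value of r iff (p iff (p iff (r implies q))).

N

r implies q = N implies 1 = N  [any arg is the third value ⇒ result is the third value]
p iff (r implies q) = 0 iff N = N
p iff (p iff (r implies q)) = 0 iff N = N
r iff (p iff (p iff (r implies q))) = N iff N = N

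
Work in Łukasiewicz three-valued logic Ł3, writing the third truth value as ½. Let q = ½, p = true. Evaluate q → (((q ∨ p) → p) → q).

q ∨ p = ½ ∨ true = true
(q ∨ p) → p = true → true = true
((q ∨ p) → p) → q = true → ½ = ½  [min(1, 1−1+½)]
q → (((q ∨ p) → p) → q) = ½ → ½ = true

true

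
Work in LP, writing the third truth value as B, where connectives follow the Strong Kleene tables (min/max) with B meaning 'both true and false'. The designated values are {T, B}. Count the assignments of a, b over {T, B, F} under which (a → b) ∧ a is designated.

Of the 9 assignments, 5 give a value in {T, B}.

5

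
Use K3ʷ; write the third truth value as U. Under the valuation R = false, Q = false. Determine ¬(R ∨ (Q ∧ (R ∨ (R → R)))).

R → R = false → false = true
R ∨ (R → R) = false ∨ true = true
Q ∧ (R ∨ (R → R)) = false ∧ true = false
R ∨ (Q ∧ (R ∨ (R → R))) = false ∨ false = false
¬(R ∨ (Q ∧ (R ∨ (R → R)))) = ¬false = true

true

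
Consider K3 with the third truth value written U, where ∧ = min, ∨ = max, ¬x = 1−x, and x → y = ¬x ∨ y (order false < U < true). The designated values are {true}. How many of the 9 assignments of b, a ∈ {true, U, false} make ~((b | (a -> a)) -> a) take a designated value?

Designated under: (b=true, a=false); (b=U, a=false); (b=false, a=false).

3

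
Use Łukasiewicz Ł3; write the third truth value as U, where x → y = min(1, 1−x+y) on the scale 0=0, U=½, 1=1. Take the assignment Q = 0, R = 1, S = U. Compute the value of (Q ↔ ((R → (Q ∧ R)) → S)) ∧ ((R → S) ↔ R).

0

Q ∧ R = 0 ∧ 1 = 0
R → (Q ∧ R) = 1 → 0 = 0
(R → (Q ∧ R)) → S = 0 → U = 1  [min(1, 1−0+½)]
Q ↔ ((R → (Q ∧ R)) → S) = 0 ↔ 1 = 0
R → S = 1 → U = U
(R → S) ↔ R = U ↔ 1 = U
(Q ↔ ((R → (Q ∧ R)) → S)) ∧ ((R → S) ↔ R) = 0 ∧ U = 0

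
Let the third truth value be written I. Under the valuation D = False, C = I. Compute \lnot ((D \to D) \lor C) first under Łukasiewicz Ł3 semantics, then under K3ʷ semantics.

False; I

In Łukasiewicz Ł3: D \to D = False \to False = True
(D \to D) \lor C = True \lor I = True
\lnot ((D \to D) \lor C) = \lnot True = False
In K3ʷ: D \to D = False \to False = True
(D \to D) \lor C = True \lor I = I
\lnot ((D \to D) \lor C) = \lnot I = I
They differ because Łukasiewicz Ł3 and K3ʷ treat I differently under the binary connectives.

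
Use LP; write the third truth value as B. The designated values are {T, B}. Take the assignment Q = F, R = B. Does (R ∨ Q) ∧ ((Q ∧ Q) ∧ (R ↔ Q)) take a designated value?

No

R ∨ Q = B ∨ F = B
Q ∧ Q = F ∧ F = F
R ↔ Q = B ↔ F = B
(Q ∧ Q) ∧ (R ↔ Q) = F ∧ B = F
(R ∨ Q) ∧ ((Q ∧ Q) ∧ (R ↔ Q)) = B ∧ F = F
F ∉ {T, B}.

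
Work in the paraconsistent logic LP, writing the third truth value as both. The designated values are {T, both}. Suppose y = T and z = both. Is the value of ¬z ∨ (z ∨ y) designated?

¬z = ¬both = both
z ∨ y = both ∨ T = T
¬z ∨ (z ∨ y) = both ∨ T = T
T ∈ {T, both}.

Yes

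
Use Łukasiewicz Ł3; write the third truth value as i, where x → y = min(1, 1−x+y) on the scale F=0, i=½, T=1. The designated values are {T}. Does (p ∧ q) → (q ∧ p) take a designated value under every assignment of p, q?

Every assignment of p, q over {T, i, F} gives a value in {T}.
In particular, with p=i, q=i: (p ∧ q) → (q ∧ p) = T.

Yes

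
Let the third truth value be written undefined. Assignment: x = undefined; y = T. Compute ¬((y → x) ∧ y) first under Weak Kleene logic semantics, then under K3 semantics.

In Weak Kleene logic: y → x = T → undefined = undefined  [any arg is the third value ⇒ result is the third value]
(y → x) ∧ y = undefined ∧ T = undefined
¬((y → x) ∧ y) = ¬undefined = undefined
In K3: y → x = T → undefined = undefined  [¬T ∨ undefined]
(y → x) ∧ y = undefined ∧ T = undefined
¬((y → x) ∧ y) = ¬undefined = undefined

undefined; undefined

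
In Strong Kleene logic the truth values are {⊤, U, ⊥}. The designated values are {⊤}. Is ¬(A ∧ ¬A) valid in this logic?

Countermodel: A=U gives U, which is not designated.

No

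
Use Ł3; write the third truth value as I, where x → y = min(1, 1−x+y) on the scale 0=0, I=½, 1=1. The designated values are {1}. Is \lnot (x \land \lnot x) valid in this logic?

Countermodel: x=I gives I, which is not designated.

No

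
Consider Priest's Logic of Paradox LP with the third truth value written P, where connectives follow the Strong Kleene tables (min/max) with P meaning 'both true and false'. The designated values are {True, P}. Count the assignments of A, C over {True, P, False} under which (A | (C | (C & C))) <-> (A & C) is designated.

7

Of the 9 assignments, 7 give a value in {True, P}.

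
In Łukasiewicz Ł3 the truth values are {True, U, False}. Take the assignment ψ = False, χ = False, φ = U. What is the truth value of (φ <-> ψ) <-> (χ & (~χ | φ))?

φ <-> ψ = U <-> False = U  [1 − |½−0|]
~χ = ~False = True
~χ | φ = True | U = True
χ & (~χ | φ) = False & True = False
(φ <-> ψ) <-> (χ & (~χ | φ)) = U <-> False = U

U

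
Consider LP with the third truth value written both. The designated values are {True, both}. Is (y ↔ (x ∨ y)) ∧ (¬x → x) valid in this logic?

Countermodel: y=True, x=False gives False, which is not designated.

No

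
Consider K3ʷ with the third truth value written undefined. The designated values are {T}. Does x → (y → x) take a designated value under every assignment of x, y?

Countermodel: x=T, y=undefined gives undefined, which is not designated.

No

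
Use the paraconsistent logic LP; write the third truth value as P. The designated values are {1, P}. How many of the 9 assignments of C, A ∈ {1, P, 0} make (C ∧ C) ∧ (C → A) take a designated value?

5

Of the 9 assignments, 5 give a value in {1, P}.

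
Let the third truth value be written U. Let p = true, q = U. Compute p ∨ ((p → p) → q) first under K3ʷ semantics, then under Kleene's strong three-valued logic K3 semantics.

U; true

In K3ʷ: p → p = true → true = true
(p → p) → q = true → U = U  [any arg is the third value ⇒ result is the third value]
p ∨ ((p → p) → q) = true ∨ U = U
In Kleene's strong three-valued logic K3: p → p = true → true = true
(p → p) → q = true → U = U
p ∨ ((p → p) → q) = true ∨ U = true
They differ because K3ʷ and Kleene's strong three-valued logic K3 treat U differently under the binary connectives.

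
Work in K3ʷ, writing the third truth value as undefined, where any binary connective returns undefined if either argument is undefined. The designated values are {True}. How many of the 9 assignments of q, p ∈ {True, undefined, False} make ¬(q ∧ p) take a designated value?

Designated under: (q=True, p=False); (q=False, p=True); (q=False, p=False).

3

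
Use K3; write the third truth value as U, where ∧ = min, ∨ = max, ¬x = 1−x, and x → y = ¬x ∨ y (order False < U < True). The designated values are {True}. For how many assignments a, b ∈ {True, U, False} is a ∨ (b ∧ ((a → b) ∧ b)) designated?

Of the 9 assignments, 5 give a value in {True}.

5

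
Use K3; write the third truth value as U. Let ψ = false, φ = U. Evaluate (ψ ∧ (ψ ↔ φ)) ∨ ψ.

ψ ↔ φ = false ↔ U = U
ψ ∧ (ψ ↔ φ) = false ∧ U = false
(ψ ∧ (ψ ↔ φ)) ∨ ψ = false ∨ false = false

false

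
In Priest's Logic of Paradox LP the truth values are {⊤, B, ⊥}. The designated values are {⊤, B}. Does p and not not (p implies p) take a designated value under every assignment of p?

Countermodel: p=⊥ gives ⊥, which is not designated.

No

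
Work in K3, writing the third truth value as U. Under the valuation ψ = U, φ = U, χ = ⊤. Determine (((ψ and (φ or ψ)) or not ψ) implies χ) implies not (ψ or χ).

φ or ψ = U or U = U
ψ and (φ or ψ) = U and U = U
not ψ = not U = U
(ψ and (φ or ψ)) or not ψ = U or U = U
((ψ and (φ or ψ)) or not ψ) implies χ = U implies ⊤ = ⊤  [not U or ⊤]
ψ or χ = U or ⊤ = ⊤
not (ψ or χ) = not ⊤ = ⊥
(((ψ and (φ or ψ)) or not ψ) implies χ) implies not (ψ or χ) = ⊤ implies ⊥ = ⊥

⊥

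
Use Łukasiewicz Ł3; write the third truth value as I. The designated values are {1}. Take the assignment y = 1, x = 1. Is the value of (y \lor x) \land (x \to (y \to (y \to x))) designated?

y \lor x = 1 \lor 1 = 1
y \to x = 1 \to 1 = 1
y \to (y \to x) = 1 \to 1 = 1
x \to (y \to (y \to x)) = 1 \to 1 = 1
(y \lor x) \land (x \to (y \to (y \to x))) = 1 \land 1 = 1
1 ∈ {1}.

Yes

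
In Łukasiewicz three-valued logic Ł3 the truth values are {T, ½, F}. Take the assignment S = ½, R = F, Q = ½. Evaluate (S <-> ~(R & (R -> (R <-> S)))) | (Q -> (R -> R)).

T

R <-> S = F <-> ½ = ½  [1 − |0−½|]
R -> (R <-> S) = F -> ½ = T
R & (R -> (R <-> S)) = F & T = F
~(R & (R -> (R <-> S))) = ~F = T
S <-> ~(R & (R -> (R <-> S))) = ½ <-> T = ½
R -> R = F -> F = T
Q -> (R -> R) = ½ -> T = T
(S <-> ~(R & (R -> (R <-> S)))) | (Q -> (R -> R)) = ½ | T = T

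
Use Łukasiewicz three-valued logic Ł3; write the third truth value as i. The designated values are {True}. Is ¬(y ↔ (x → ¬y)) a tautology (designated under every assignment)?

Countermodel: y=True, x=i gives i, which is not designated.

No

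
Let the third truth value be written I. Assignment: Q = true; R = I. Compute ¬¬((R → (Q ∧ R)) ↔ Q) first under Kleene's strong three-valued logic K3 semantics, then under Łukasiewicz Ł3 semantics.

In Kleene's strong three-valued logic K3: Q ∧ R = true ∧ I = I
R → (Q ∧ R) = I → I = I  [¬I ∨ I]
(R → (Q ∧ R)) ↔ Q = I ↔ true = I
¬((R → (Q ∧ R)) ↔ Q) = ¬I = I
¬¬((R → (Q ∧ R)) ↔ Q) = ¬I = I
In Łukasiewicz Ł3: Q ∧ R = true ∧ I = I
R → (Q ∧ R) = I → I = true  [min(1, 1−½+½)]
(R → (Q ∧ R)) ↔ Q = true ↔ true = true
¬((R → (Q ∧ R)) ↔ Q) = ¬true = false
¬¬((R → (Q ∧ R)) ↔ Q) = ¬false = true
They differ because Kleene's strong three-valued logic K3 and Łukasiewicz Ł3 treat I differently under implication.

I; true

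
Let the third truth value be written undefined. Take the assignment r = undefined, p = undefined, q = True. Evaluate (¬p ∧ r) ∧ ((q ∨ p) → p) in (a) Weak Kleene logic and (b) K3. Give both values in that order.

In Weak Kleene logic: ¬p = ¬undefined = undefined
¬p ∧ r = undefined ∧ undefined = undefined
q ∨ p = True ∨ undefined = undefined
(q ∨ p) → p = undefined → undefined = undefined  [any arg is the third value ⇒ result is the third value]
(¬p ∧ r) ∧ ((q ∨ p) → p) = undefined ∧ undefined = undefined
In K3: ¬p = ¬undefined = undefined
¬p ∧ r = undefined ∧ undefined = undefined
q ∨ p = True ∨ undefined = True
(q ∨ p) → p = True → undefined = undefined  [¬True ∨ undefined]
(¬p ∧ r) ∧ ((q ∨ p) → p) = undefined ∧ undefined = undefined

undefined; undefined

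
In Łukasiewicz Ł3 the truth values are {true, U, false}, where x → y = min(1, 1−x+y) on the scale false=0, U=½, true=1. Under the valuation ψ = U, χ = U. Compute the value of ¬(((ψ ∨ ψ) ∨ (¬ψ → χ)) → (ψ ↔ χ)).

false

ψ ∨ ψ = U ∨ U = U
¬ψ = ¬U = U
¬ψ → χ = U → U = true
(ψ ∨ ψ) ∨ (¬ψ → χ) = U ∨ true = true
ψ ↔ χ = U ↔ U = true
((ψ ∨ ψ) ∨ (¬ψ → χ)) → (ψ ↔ χ) = true → true = true
¬(((ψ ∨ ψ) ∨ (¬ψ → χ)) → (ψ ↔ χ)) = ¬true = false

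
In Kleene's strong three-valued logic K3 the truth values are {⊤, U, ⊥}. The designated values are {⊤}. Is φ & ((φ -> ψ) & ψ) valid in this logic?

No

Countermodel: φ=⊤, ψ=U gives U, which is not designated.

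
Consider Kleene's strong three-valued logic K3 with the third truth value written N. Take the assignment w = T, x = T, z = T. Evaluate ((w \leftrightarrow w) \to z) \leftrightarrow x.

T

w \leftrightarrow w = T \leftrightarrow T = T
(w \leftrightarrow w) \to z = T \to T = T
((w \leftrightarrow w) \to z) \leftrightarrow x = T \leftrightarrow T = T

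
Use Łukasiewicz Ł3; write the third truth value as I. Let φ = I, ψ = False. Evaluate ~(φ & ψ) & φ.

I

φ & ψ = I & False = False
~(φ & ψ) = ~False = True
~(φ & ψ) & φ = True & I = I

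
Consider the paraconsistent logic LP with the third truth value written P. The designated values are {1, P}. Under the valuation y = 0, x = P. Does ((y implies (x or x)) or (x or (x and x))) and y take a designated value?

x or x = P or P = P
y implies (x or x) = 0 implies P = 1
x and x = P and P = P
x or (x and x) = P or P = P
(y implies (x or x)) or (x or (x and x)) = 1 or P = 1
((y implies (x or x)) or (x or (x and x))) and y = 1 and 0 = 0
0 ∉ {1, P}.

No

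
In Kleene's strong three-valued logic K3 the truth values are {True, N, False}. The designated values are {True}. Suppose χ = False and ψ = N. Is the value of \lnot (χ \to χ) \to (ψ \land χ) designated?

Yes

χ \to χ = False \to False = True
\lnot (χ \to χ) = \lnot True = False
ψ \land χ = N \land False = False
\lnot (χ \to χ) \to (ψ \land χ) = False \to False = True
True ∈ {True}.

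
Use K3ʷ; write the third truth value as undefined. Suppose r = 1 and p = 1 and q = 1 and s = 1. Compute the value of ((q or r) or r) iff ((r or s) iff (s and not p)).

0

q or r = 1 or 1 = 1
(q or r) or r = 1 or 1 = 1
r or s = 1 or 1 = 1
not p = not 1 = 0
s and not p = 1 and 0 = 0
(r or s) iff (s and not p) = 1 iff 0 = 0
((q or r) or r) iff ((r or s) iff (s and not p)) = 1 iff 0 = 0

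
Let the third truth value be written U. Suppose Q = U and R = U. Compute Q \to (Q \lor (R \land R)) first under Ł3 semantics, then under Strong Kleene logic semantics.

In Ł3: R \land R = U \land U = U
Q \lor (R \land R) = U \lor U = U
Q \to (Q \lor (R \land R)) = U \to U = T  [min(1, 1−½+½)]
In Strong Kleene logic: R \land R = U \land U = U
Q \lor (R \land R) = U \lor U = U
Q \to (Q \lor (R \land R)) = U \to U = U
They differ because Ł3 and Strong Kleene logic treat U differently under implication.

T; U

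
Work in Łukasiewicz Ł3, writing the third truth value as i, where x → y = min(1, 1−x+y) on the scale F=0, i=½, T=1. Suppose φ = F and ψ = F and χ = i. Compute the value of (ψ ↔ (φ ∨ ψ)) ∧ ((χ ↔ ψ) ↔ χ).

T

φ ∨ ψ = F ∨ F = F
ψ ↔ (φ ∨ ψ) = F ↔ F = T
χ ↔ ψ = i ↔ F = i
(χ ↔ ψ) ↔ χ = i ↔ i = T
(ψ ↔ (φ ∨ ψ)) ∧ ((χ ↔ ψ) ↔ χ) = T ∧ T = T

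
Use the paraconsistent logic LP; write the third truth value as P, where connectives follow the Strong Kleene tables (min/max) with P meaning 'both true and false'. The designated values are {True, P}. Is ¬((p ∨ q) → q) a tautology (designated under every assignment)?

No

Countermodel: p=True, q=True gives False, which is not designated.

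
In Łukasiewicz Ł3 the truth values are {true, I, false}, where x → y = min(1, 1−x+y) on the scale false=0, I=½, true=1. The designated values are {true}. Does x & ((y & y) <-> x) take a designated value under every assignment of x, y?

Countermodel: x=true, y=I gives I, which is not designated.

No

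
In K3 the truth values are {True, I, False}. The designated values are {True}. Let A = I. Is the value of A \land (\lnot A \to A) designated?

\lnot A = \lnot I = I
\lnot A \to A = I \to I = I
A \land (\lnot A \to A) = I \land I = I
I ∉ {True}.

No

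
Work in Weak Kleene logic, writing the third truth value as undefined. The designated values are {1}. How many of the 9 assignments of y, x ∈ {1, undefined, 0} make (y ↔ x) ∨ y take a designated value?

3

Designated under: (y=1, x=1); (y=1, x=0); (y=0, x=0).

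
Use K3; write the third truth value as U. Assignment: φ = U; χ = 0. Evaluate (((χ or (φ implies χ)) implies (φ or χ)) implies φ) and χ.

φ implies χ = U implies 0 = U  [not U or 0]
χ or (φ implies χ) = 0 or U = U
φ or χ = U or 0 = U
(χ or (φ implies χ)) implies (φ or χ) = U implies U = U
((χ or (φ implies χ)) implies (φ or χ)) implies φ = U implies U = U
(((χ or (φ implies χ)) implies (φ or χ)) implies φ) and χ = U and 0 = 0

0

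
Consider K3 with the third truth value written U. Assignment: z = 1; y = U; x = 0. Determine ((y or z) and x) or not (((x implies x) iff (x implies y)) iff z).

y or z = U or 1 = 1
(y or z) and x = 1 and 0 = 0
x implies x = 0 implies 0 = 1
x implies y = 0 implies U = 1  [not 0 or U]
(x implies x) iff (x implies y) = 1 iff 1 = 1
((x implies x) iff (x implies y)) iff z = 1 iff 1 = 1
not (((x implies x) iff (x implies y)) iff z) = not 1 = 0
((y or z) and x) or not (((x implies x) iff (x implies y)) iff z) = 0 or 0 = 0

0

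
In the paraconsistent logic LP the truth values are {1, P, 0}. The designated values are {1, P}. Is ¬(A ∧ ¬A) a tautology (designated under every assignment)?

Yes

Every assignment of A over {1, P, 0} gives a value in {1, P}.
In particular, with A=P: ¬(A ∧ ¬A) = P.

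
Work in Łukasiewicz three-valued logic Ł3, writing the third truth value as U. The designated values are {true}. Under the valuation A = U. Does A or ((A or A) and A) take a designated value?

A or A = U or U = U
(A or A) and A = U and U = U
A or ((A or A) and A) = U or U = U
U ∉ {true}.

No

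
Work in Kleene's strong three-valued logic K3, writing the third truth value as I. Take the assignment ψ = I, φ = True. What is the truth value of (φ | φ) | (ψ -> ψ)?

True

φ | φ = True | True = True
ψ -> ψ = I -> I = I  [~I | I]
(φ | φ) | (ψ -> ψ) = True | I = True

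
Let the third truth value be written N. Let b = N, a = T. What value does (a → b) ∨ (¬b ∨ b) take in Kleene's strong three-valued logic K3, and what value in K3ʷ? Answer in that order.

In Kleene's strong three-valued logic K3: a → b = T → N = N
¬b = ¬N = N
¬b ∨ b = N ∨ N = N
(a → b) ∨ (¬b ∨ b) = N ∨ N = N
In K3ʷ: a → b = T → N = N  [any arg is the third value ⇒ result is the third value]
¬b = ¬N = N
¬b ∨ b = N ∨ N = N
(a → b) ∨ (¬b ∨ b) = N ∨ N = N

N; N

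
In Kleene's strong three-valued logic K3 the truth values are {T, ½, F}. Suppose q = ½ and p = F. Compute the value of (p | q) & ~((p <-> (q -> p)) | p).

½

p | q = F | ½ = ½
q -> p = ½ -> F = ½  [~½ | F]
p <-> (q -> p) = F <-> ½ = ½
(p <-> (q -> p)) | p = ½ | F = ½
~((p <-> (q -> p)) | p) = ~½ = ½
(p | q) & ~((p <-> (q -> p)) | p) = ½ & ½ = ½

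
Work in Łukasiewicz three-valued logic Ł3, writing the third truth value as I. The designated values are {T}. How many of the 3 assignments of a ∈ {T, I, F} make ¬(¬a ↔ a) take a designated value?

2

a=T: T ✓
a=I: F ·
a=F: T ✓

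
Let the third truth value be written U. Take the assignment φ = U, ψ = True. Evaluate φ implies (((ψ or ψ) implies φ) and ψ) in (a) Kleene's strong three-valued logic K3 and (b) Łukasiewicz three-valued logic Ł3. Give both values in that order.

U; True

In Kleene's strong three-valued logic K3: ψ or ψ = True or True = True
(ψ or ψ) implies φ = True implies U = U
((ψ or ψ) implies φ) and ψ = U and True = U
φ implies (((ψ or ψ) implies φ) and ψ) = U implies U = U
In Łukasiewicz three-valued logic Ł3: ψ or ψ = True or True = True
(ψ or ψ) implies φ = True implies U = U  [min(1, 1−1+½)]
((ψ or ψ) implies φ) and ψ = U and True = U
φ implies (((ψ or ψ) implies φ) and ψ) = U implies U = True
They differ because Kleene's strong three-valued logic K3 and Łukasiewicz three-valued logic Ł3 treat U differently under implication.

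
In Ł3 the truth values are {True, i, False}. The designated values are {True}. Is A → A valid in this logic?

Yes

Every assignment of A over {True, i, False} gives a value in {True}.
In particular, with A=i: A → A = True.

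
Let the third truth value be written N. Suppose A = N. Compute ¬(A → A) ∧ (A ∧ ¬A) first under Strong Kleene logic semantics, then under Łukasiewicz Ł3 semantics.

In Strong Kleene logic: A → A = N → N = N
¬(A → A) = ¬N = N
¬A = ¬N = N
A ∧ ¬A = N ∧ N = N
¬(A → A) ∧ (A ∧ ¬A) = N ∧ N = N
In Łukasiewicz Ł3: A → A = N → N = ⊤  [min(1, 1−½+½)]
¬(A → A) = ¬⊤ = ⊥
¬A = ¬N = N
A ∧ ¬A = N ∧ N = N
¬(A → A) ∧ (A ∧ ¬A) = ⊥ ∧ N = ⊥
They differ because Strong Kleene logic and Łukasiewicz Ł3 treat N differently under implication.

N; ⊥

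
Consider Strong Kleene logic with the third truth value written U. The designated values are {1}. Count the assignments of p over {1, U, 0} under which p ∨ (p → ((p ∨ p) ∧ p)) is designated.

2

p=1: 1 ✓
p=U: U ·
p=0: 1 ✓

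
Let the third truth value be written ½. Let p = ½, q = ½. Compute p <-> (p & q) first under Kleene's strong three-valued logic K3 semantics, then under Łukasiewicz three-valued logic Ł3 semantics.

In Kleene's strong three-valued logic K3: p & q = ½ & ½ = ½
p <-> (p & q) = ½ <-> ½ = ½
In Łukasiewicz three-valued logic Ł3: p & q = ½ & ½ = ½
p <-> (p & q) = ½ <-> ½ = T
They differ because Kleene's strong three-valued logic K3 and Łukasiewicz three-valued logic Ł3 treat ½ differently under implication.

½; T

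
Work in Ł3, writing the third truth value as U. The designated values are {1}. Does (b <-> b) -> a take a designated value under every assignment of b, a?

No

Countermodel: b=1, a=U gives U, which is not designated.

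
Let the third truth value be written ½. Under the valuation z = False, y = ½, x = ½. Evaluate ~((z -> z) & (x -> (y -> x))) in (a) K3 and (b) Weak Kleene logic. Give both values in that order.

½; ½

In K3: z -> z = False -> False = True
y -> x = ½ -> ½ = ½
x -> (y -> x) = ½ -> ½ = ½
(z -> z) & (x -> (y -> x)) = True & ½ = ½
~((z -> z) & (x -> (y -> x))) = ~½ = ½
In Weak Kleene logic: z -> z = False -> False = True
y -> x = ½ -> ½ = ½  [any arg is the third value ⇒ result is the third value]
x -> (y -> x) = ½ -> ½ = ½
(z -> z) & (x -> (y -> x)) = True & ½ = ½
~((z -> z) & (x -> (y -> x))) = ~½ = ½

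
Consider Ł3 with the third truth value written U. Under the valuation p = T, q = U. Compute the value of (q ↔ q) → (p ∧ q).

U

q ↔ q = U ↔ U = T  [1 − |½−½|]
p ∧ q = T ∧ U = U
(q ↔ q) → (p ∧ q) = T → U = U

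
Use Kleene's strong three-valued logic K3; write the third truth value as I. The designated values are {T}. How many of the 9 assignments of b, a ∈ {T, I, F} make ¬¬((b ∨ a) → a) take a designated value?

Designated under: (b=T, a=T); (b=I, a=T); (b=F, a=T); (b=F, a=F).

4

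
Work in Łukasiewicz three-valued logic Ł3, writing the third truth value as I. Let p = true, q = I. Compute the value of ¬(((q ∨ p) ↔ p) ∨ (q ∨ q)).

q ∨ p = I ∨ true = true
(q ∨ p) ↔ p = true ↔ true = true
q ∨ q = I ∨ I = I
((q ∨ p) ↔ p) ∨ (q ∨ q) = true ∨ I = true
¬(((q ∨ p) ↔ p) ∨ (q ∨ q)) = ¬true = false

false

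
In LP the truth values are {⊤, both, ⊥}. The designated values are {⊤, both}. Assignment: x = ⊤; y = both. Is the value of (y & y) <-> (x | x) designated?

Yes

y & y = both & both = both
x | x = ⊤ | ⊤ = ⊤
(y & y) <-> (x | x) = both <-> ⊤ = both
both ∈ {⊤, both}.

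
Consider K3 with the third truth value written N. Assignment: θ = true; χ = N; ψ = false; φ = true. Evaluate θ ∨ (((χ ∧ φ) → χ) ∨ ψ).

true

χ ∧ φ = N ∧ true = N
(χ ∧ φ) → χ = N → N = N  [¬N ∨ N]
((χ ∧ φ) → χ) ∨ ψ = N ∨ false = N
θ ∨ (((χ ∧ φ) → χ) ∨ ψ) = true ∨ N = true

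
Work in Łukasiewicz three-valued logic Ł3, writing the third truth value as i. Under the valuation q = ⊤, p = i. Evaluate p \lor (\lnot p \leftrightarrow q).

\lnot p = \lnot i = i
\lnot p \leftrightarrow q = i \leftrightarrow ⊤ = i  [1 − |½−1|]
p \lor (\lnot p \leftrightarrow q) = i \lor i = i

i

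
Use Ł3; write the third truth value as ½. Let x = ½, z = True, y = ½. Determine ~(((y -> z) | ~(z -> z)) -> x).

y -> z = ½ -> True = True  [min(1, 1−½+1)]
z -> z = True -> True = True
~(z -> z) = ~True = False
(y -> z) | ~(z -> z) = True | False = True
((y -> z) | ~(z -> z)) -> x = True -> ½ = ½
~(((y -> z) | ~(z -> z)) -> x) = ~½ = ½

½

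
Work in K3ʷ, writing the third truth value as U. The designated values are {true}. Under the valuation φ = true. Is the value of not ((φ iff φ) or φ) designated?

No

φ iff φ = true iff true = true
(φ iff φ) or φ = true or true = true
not ((φ iff φ) or φ) = not true = false
false ∉ {true}.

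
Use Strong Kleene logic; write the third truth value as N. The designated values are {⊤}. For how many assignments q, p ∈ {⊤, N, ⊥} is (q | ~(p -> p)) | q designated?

Designated under: (q=⊤, p=⊤); (q=⊤, p=N); (q=⊤, p=⊥).

3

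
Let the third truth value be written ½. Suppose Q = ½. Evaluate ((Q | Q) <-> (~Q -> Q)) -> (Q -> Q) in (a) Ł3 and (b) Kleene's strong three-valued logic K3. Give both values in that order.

In Ł3: Q | Q = ½ | ½ = ½
~Q = ~½ = ½
~Q -> Q = ½ -> ½ = True
(Q | Q) <-> (~Q -> Q) = ½ <-> True = ½
Q -> Q = ½ -> ½ = True
((Q | Q) <-> (~Q -> Q)) -> (Q -> Q) = ½ -> True = True
In Kleene's strong three-valued logic K3: Q | Q = ½ | ½ = ½
~Q = ~½ = ½
~Q -> Q = ½ -> ½ = ½  [~½ | ½]
(Q | Q) <-> (~Q -> Q) = ½ <-> ½ = ½
Q -> Q = ½ -> ½ = ½
((Q | Q) <-> (~Q -> Q)) -> (Q -> Q) = ½ -> ½ = ½
They differ because Ł3 and Kleene's strong three-valued logic K3 treat ½ differently under implication.

True; ½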